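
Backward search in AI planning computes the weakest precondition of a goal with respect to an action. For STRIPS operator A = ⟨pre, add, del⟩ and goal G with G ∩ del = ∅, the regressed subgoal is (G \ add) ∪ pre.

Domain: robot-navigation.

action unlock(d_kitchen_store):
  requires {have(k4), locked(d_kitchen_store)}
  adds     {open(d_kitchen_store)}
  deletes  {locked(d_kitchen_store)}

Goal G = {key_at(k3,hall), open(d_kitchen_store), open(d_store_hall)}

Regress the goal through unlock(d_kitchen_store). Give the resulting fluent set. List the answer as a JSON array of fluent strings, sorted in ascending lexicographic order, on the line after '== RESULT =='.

Regress:
  G ∩ del = {}  (empty — regression defined)
  G \ add = {key_at(k3,hall), open(d_kitchen_store), open(d_store_hall)} \ {open(d_kitchen_store)} = {key_at(k3,hall), open(d_store_hall)}
  ∪ pre   = {key_at(k3,hall), open(d_store_hall)} ∪ {have(k4), locked(d_kitchen_store)}
          = {have(k4), key_at(k3,hall), locked(d_kitchen_store), open(d_store_hall)}

== RESULT ==
["have(k4)", "key_at(k3,hall)", "locked(d_kitchen_store)", "open(d_store_hall)"]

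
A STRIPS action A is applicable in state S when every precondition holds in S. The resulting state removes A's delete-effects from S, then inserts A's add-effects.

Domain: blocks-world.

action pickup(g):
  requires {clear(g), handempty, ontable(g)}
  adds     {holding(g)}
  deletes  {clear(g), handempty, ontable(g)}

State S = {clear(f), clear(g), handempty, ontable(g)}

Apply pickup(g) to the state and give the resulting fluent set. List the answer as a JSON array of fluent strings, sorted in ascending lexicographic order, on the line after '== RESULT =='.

Progress:
  pre ⊆ S: {clear(g), handempty, ontable(g)} ⊆ S  — applicable
  S \ del = {clear(f)}
  ∪ add   = {clear(f), holding(g)}

== RESULT ==
["clear(f)", "holding(g)"]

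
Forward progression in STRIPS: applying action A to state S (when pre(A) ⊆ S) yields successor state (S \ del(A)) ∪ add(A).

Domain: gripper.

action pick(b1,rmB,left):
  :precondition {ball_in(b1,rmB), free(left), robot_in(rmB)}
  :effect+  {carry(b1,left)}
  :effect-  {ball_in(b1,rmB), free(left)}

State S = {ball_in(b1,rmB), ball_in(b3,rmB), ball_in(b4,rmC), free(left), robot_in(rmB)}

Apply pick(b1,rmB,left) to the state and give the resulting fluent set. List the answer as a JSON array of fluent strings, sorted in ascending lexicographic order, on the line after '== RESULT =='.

Compute (S \ del) ∪ add:
  pre ⊆ S: {ball_in(b1,rmB), free(left), robot_in(rmB)} ⊆ S  — applicable
  S \ del = {ball_in(b3,rmB), ball_in(b4,rmC), robot_in(rmB)}
  ∪ add   = {ball_in(b3,rmB), ball_in(b4,rmC), carry(b1,left), robot_in(rmB)}

== RESULT ==
["ball_in(b3,rmB)", "ball_in(b4,rmC)", "carry(b1,left)", "robot_in(rmB)"]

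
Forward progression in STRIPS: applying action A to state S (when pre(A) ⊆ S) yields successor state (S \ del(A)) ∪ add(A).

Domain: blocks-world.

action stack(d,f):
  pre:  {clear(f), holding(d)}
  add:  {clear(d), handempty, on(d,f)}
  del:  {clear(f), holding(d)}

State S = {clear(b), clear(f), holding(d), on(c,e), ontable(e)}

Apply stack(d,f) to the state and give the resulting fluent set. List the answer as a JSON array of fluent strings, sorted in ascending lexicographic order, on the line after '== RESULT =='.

Progress:
  pre ⊆ S: {clear(f), holding(d)} ⊆ S  — applicable
  S \ del = {clear(b), on(c,e), ontable(e)}
  ∪ add   = {clear(b), clear(d), handempty, on(c,e), on(d,f), ontable(e)}

== RESULT ==
["clear(b)", "clear(d)", "handempty", "on(c,e)", "on(d,f)", "ontable(e)"]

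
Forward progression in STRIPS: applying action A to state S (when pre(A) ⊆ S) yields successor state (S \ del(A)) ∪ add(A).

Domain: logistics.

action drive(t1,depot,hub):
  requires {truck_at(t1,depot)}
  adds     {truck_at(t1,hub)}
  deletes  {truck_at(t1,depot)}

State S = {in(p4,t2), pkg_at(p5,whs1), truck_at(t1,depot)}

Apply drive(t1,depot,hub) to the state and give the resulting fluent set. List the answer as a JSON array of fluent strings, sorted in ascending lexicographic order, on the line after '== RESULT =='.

Progress:
  pre ⊆ S: {truck_at(t1,depot)} ⊆ S  — applicable
  S \ del = {in(p4,t2), pkg_at(p5,whs1)}
  ∪ add   = {in(p4,t2), pkg_at(p5,whs1), truck_at(t1,hub)}

== RESULT ==
["in(p4,t2)", "pkg_at(p5,whs1)", "truck_at(t1,hub)"]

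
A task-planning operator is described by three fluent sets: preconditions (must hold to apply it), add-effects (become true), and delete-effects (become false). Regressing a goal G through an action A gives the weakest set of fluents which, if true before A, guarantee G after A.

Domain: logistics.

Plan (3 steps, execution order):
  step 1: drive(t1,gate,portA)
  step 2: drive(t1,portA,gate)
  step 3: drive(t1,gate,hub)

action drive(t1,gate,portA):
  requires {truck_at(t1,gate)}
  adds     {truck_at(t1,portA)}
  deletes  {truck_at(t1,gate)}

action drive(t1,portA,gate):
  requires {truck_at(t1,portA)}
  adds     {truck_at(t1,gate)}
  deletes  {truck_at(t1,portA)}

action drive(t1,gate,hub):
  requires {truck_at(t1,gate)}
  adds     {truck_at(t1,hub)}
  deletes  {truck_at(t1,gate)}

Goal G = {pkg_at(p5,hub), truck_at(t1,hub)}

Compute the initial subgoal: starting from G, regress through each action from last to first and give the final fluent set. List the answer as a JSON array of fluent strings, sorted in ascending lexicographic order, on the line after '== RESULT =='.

Work backward from the goal:
  through step 3 (drive(t1,gate,hub)): drop {truck_at(t1,hub)}, keep {pkg_at(p5,hub)}, require {truck_at(t1,gate)}
    → {pkg_at(p5,hub), truck_at(t1,gate)}
  through step 2 (drive(t1,portA,gate)): drop {truck_at(t1,gate)}, keep {pkg_at(p5,hub)}, require {truck_at(t1,portA)}
    → {pkg_at(p5,hub), truck_at(t1,portA)}
  through step 1 (drive(t1,gate,portA)): drop {truck_at(t1,portA)}, keep {pkg_at(p5,hub)}, require {truck_at(t1,gate)}
    → {pkg_at(p5,hub), truck_at(t1,gate)}

== RESULT ==
["pkg_at(p5,hub)", "truck_at(t1,gate)"]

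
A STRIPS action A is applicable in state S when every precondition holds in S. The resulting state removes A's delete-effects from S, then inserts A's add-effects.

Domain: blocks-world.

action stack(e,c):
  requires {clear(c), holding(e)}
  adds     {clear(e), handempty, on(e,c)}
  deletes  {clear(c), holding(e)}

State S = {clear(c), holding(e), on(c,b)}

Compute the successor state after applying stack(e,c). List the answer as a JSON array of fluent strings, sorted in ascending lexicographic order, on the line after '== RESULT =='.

Compute (S \ del) ∪ add:
  pre ⊆ S: {clear(c), holding(e)} ⊆ S  — applicable
  S \ del = {on(c,b)}
  ∪ add   = {clear(e), handempty, on(c,b), on(e,c)}

== RESULT ==
["clear(e)", "handempty", "on(c,b)", "on(e,c)"]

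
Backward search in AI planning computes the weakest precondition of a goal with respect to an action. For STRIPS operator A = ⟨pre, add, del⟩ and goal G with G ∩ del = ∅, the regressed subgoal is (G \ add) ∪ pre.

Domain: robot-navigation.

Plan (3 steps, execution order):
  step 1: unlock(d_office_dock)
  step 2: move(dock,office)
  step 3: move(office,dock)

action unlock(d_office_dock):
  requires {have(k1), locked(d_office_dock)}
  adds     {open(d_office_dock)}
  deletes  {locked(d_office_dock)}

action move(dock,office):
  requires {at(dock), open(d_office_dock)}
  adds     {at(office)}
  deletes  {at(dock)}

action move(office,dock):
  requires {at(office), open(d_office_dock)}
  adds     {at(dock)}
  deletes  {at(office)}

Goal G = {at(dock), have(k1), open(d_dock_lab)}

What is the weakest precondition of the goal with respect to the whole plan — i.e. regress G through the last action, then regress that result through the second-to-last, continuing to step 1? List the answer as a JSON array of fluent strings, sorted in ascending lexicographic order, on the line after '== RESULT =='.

Regress step by step:
  through step 3 (move(office,dock)): drop {at(dock)}, keep {have(k1), open(d_dock_lab)}, require {at(office), open(d_office_dock)}
    → {at(office), have(k1), open(d_dock_lab), open(d_office_dock)}
  through step 2 (move(dock,office)): drop {at(office)}, keep {have(k1), open(d_dock_lab), open(d_office_dock)}, require {at(dock), open(d_office_dock)}
    → {at(dock), have(k1), open(d_dock_lab), open(d_office_dock)}
  through step 1 (unlock(d_office_dock)): drop {open(d_office_dock)}, keep {at(dock), have(k1), open(d_dock_lab)}, require {have(k1), locked(d_office_dock)}
    → {at(dock), have(k1), locked(d_office_dock), open(d_dock_lab)}

== RESULT ==
["at(dock)", "have(k1)", "locked(d_office_dock)", "open(d_dock_lab)"]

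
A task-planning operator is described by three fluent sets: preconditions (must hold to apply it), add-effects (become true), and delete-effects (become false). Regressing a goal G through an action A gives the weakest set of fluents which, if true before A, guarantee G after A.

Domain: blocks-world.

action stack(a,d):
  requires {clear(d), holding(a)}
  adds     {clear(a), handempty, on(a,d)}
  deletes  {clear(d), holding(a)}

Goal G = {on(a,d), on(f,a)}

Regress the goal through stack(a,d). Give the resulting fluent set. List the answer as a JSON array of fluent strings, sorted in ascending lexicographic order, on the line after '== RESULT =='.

Regress:
  G ∩ del = {}  (empty — regression defined)
  G \ add = {on(a,d), on(f,a)} \ {clear(a), handempty, on(a,d)} = {on(f,a)}
  ∪ pre   = {on(f,a)} ∪ {clear(d), holding(a)}
          = {clear(d), holding(a), on(f,a)}

== RESULT ==
["clear(d)", "holding(a)", "on(f,a)"]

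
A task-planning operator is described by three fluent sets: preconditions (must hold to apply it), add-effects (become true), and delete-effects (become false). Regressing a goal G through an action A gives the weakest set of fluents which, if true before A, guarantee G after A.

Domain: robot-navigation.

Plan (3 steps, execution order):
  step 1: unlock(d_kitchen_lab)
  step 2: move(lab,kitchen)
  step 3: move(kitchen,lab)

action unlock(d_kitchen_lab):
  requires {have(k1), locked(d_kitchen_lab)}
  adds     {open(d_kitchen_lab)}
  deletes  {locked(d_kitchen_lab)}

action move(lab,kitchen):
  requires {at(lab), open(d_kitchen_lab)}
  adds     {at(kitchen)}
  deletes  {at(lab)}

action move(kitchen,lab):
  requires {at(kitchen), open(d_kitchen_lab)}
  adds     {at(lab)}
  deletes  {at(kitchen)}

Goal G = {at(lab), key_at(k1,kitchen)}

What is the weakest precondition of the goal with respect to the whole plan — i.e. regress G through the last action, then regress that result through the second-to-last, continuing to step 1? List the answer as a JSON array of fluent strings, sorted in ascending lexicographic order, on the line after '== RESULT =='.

Work backward from the goal:
  through step 3 (move(kitchen,lab)): drop {at(lab)}, keep {key_at(k1,kitchen)}, require {at(kitchen), open(d_kitchen_lab)}
    → {at(kitchen), key_at(k1,kitchen), open(d_kitchen_lab)}
  through step 2 (move(lab,kitchen)): drop {at(kitchen)}, keep {key_at(k1,kitchen), open(d_kitchen_lab)}, require {at(lab), open(d_kitchen_lab)}
    → {at(lab), key_at(k1,kitchen), open(d_kitchen_lab)}
  through step 1 (unlock(d_kitchen_lab)): drop {open(d_kitchen_lab)}, keep {at(lab), key_at(k1,kitchen)}, require {have(k1), locked(d_kitchen_lab)}
    → {at(lab), have(k1), key_at(k1,kitchen), locked(d_kitchen_lab)}

== RESULT ==
["at(lab)", "have(k1)", "key_at(k1,kitchen)", "locked(d_kitchen_lab)"]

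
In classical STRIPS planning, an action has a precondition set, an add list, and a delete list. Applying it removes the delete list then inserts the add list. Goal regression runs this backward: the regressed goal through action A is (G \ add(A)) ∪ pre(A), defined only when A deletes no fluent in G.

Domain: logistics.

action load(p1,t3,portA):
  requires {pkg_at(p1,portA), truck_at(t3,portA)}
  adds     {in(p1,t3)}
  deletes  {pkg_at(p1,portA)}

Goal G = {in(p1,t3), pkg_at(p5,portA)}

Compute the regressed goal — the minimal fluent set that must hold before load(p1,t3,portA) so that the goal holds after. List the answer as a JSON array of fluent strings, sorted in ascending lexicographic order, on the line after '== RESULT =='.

Compute (G \ add) ∪ pre:
  G ∩ del = {}  (empty — regression defined)
  G \ add = {in(p1,t3), pkg_at(p5,portA)} \ {in(p1,t3)} = {pkg_at(p5,portA)}
  ∪ pre   = {pkg_at(p5,portA)} ∪ {pkg_at(p1,portA), truck_at(t3,portA)}
          = {pkg_at(p1,portA), pkg_at(p5,portA), truck_at(t3,portA)}

== RESULT ==
["pkg_at(p1,portA)", "pkg_at(p5,portA)", "truck_at(t3,portA)"]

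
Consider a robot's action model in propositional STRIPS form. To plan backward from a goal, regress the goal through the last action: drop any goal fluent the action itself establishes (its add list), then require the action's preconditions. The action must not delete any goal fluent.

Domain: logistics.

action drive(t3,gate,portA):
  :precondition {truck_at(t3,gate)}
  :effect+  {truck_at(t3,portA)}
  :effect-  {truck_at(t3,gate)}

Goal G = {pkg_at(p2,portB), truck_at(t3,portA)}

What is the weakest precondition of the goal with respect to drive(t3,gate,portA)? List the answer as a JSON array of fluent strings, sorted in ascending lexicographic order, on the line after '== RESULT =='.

Regress:
  G ∩ del = {}  (empty — regression defined)
  G \ add = {pkg_at(p2,portB), truck_at(t3,portA)} \ {truck_at(t3,portA)} = {pkg_at(p2,portB)}
  ∪ pre   = {pkg_at(p2,portB)} ∪ {truck_at(t3,gate)}
          = {pkg_at(p2,portB), truck_at(t3,gate)}

== RESULT ==
["pkg_at(p2,portB)", "truck_at(t3,gate)"]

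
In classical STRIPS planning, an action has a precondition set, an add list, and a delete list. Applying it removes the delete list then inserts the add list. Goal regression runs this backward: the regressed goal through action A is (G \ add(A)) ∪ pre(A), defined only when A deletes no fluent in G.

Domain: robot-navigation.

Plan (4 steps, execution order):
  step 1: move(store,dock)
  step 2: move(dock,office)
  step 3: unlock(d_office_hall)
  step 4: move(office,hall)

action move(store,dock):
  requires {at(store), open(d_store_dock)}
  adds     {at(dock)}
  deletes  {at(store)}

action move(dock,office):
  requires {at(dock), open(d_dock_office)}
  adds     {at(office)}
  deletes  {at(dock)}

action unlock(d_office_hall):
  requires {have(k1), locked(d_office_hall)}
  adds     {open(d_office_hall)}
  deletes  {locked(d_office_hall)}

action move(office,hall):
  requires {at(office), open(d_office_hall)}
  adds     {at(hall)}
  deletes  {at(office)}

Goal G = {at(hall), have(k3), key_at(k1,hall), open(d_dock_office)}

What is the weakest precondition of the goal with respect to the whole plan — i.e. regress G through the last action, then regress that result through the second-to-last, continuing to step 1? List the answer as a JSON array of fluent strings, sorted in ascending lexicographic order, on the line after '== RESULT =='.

Regress step by step:
  through step 4 (move(office,hall)): drop {at(hall)}, keep {have(k3), key_at(k1,hall), open(d_dock_office)}, require {at(office), open(d_office_hall)}
    → {at(office), have(k3), key_at(k1,hall), open(d_dock_office), open(d_office_hall)}
  through step 3 (unlock(d_office_hall)): drop {open(d_office_hall)}, keep {at(office), have(k3), key_at(k1,hall), open(d_dock_office)}, require {have(k1), locked(d_office_hall)}
    → {at(office), have(k1), have(k3), key_at(k1,hall), locked(d_office_hall), open(d_dock_office)}
  through step 2 (move(dock,office)): drop {at(office)}, keep {have(k1), have(k3), key_at(k1,hall), locked(d_office_hall), open(d_dock_office)}, require {at(dock), open(d_dock_office)}
    → {at(dock), have(k1), have(k3), key_at(k1,hall), locked(d_office_hall), open(d_dock_office)}
  through step 1 (move(store,dock)): drop {at(dock)}, keep {have(k1), have(k3), key_at(k1,hall), locked(d_office_hall), open(d_dock_office)}, require {at(store), open(d_store_dock)}
    → {at(store), have(k1), have(k3), key_at(k1,hall), locked(d_office_hall), open(d_dock_office), open(d_store_dock)}

== RESULT ==
["at(store)", "have(k1)", "have(k3)", "key_at(k1,hall)", "locked(d_office_hall)", "open(d_dock_office)", "open(d_store_dock)"]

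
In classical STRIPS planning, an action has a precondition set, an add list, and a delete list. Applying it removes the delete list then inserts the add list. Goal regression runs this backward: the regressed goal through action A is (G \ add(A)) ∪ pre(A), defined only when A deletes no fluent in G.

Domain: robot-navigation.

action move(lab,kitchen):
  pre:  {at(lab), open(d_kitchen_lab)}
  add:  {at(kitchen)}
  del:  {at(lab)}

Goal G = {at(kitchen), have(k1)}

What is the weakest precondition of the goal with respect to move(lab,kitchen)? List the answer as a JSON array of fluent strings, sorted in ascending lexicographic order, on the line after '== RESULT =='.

Regress:
  G ∩ del = {}  (empty — regression defined)
  G \ add = {at(kitchen), have(k1)} \ {at(kitchen)} = {have(k1)}
  ∪ pre   = {have(k1)} ∪ {at(lab), open(d_kitchen_lab)}
          = {at(lab), have(k1), open(d_kitchen_lab)}

== RESULT ==
["at(lab)", "have(k1)", "open(d_kitchen_lab)"]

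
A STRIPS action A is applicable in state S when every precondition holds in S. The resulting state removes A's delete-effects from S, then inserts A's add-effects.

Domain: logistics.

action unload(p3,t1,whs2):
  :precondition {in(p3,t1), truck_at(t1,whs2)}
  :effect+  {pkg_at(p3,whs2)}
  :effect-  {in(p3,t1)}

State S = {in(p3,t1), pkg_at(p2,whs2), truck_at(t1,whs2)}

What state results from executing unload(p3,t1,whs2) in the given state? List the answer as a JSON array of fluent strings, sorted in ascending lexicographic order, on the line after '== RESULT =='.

Compute (S \ del) ∪ add:
  pre ⊆ S: {in(p3,t1), truck_at(t1,whs2)} ⊆ S  — applicable
  S \ del = {pkg_at(p2,whs2), truck_at(t1,whs2)}
  ∪ add   = {pkg_at(p2,whs2), pkg_at(p3,whs2), truck_at(t1,whs2)}

== RESULT ==
["pkg_at(p2,whs2)", "pkg_at(p3,whs2)", "truck_at(t1,whs2)"]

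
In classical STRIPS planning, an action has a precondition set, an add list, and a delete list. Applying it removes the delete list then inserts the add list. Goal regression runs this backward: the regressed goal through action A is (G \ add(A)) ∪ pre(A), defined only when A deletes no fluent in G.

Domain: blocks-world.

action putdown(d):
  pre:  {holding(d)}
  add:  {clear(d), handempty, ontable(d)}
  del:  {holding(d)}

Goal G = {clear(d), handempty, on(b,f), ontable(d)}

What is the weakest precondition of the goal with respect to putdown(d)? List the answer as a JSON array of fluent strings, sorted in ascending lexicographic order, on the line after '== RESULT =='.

Regress:
  G ∩ del = {}  (empty — regression defined)
  G \ add = {clear(d), handempty, on(b,f), ontable(d)} \ {clear(d), handempty, ontable(d)} = {on(b,f)}
  ∪ pre   = {on(b,f)} ∪ {holding(d)}
          = {holding(d), on(b,f)}

== RESULT ==
["holding(d)", "on(b,f)"]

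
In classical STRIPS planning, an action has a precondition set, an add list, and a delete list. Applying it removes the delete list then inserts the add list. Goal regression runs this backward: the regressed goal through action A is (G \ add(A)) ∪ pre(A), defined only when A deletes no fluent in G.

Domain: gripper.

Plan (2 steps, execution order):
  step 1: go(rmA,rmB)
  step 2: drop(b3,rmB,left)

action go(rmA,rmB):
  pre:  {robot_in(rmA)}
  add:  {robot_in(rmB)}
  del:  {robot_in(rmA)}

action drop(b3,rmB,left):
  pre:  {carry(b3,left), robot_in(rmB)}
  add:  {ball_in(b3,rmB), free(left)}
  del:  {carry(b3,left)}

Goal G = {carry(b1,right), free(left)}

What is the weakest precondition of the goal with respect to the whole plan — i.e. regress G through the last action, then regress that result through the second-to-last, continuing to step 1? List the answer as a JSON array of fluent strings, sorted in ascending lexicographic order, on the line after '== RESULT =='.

Work backward from the goal:
  through step 2 (drop(b3,rmB,left)): drop {free(left)}, keep {carry(b1,right)}, require {carry(b3,left), robot_in(rmB)}
    → {carry(b1,right), carry(b3,left), robot_in(rmB)}
  through step 1 (go(rmA,rmB)): drop {robot_in(rmB)}, keep {carry(b1,right), carry(b3,left)}, require {robot_in(rmA)}
    → {carry(b1,right), carry(b3,left), robot_in(rmA)}

== RESULT ==
["carry(b1,right)", "carry(b3,left)", "robot_in(rmA)"]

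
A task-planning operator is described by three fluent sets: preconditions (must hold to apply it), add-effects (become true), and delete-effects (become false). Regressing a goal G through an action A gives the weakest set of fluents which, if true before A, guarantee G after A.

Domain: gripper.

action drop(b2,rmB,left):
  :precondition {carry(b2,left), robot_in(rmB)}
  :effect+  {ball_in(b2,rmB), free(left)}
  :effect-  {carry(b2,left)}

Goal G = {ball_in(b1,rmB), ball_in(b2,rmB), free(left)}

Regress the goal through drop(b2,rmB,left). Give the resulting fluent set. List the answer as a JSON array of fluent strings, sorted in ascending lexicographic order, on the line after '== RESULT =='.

Regress:
  G ∩ del = {}  (empty — regression defined)
  G \ add = {ball_in(b1,rmB), ball_in(b2,rmB), free(left)} \ {ball_in(b2,rmB), free(left)} = {ball_in(b1,rmB)}
  ∪ pre   = {ball_in(b1,rmB)} ∪ {carry(b2,left), robot_in(rmB)}
          = {ball_in(b1,rmB), carry(b2,left), robot_in(rmB)}

== RESULT ==
["ball_in(b1,rmB)", "carry(b2,left)", "robot_in(rmB)"]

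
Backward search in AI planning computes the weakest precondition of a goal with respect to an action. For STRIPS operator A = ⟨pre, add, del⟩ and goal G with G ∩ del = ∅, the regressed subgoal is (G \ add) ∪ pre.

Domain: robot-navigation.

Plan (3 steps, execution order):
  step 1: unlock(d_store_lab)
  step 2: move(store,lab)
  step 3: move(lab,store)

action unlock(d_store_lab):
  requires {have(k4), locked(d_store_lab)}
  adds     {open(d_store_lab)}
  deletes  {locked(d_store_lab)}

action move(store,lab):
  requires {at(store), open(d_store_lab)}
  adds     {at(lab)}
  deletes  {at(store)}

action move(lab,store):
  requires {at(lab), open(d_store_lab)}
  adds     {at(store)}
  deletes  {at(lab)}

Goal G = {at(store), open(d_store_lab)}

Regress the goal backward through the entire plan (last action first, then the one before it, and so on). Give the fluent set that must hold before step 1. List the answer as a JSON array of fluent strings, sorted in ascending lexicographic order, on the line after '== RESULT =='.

Work backward from the goal:
  through step 3 (move(lab,store)): drop {at(store)}, keep {open(d_store_lab)}, require {at(lab), open(d_store_lab)}
    → {at(lab), open(d_store_lab)}
  through step 2 (move(store,lab)): drop {at(lab)}, keep {open(d_store_lab)}, require {at(store), open(d_store_lab)}
    → {at(store), open(d_store_lab)}
  through step 1 (unlock(d_store_lab)): drop {open(d_store_lab)}, keep {at(store)}, require {have(k4), locked(d_store_lab)}
    → {at(store), have(k4), locked(d_store_lab)}

== RESULT ==
["at(store)", "have(k4)", "locked(d_store_lab)"]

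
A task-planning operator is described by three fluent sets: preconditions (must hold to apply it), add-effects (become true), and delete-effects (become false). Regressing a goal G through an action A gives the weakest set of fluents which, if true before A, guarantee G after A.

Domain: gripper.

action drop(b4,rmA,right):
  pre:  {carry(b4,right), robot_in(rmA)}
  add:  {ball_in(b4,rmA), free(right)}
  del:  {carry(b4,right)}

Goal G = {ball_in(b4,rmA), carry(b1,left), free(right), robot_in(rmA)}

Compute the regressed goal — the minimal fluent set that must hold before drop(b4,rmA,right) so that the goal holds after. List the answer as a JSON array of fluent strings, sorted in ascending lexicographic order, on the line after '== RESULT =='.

Compute (G \ add) ∪ pre:
  G ∩ del = {}  (empty — regression defined)
  G \ add = {ball_in(b4,rmA), carry(b1,left), free(right), robot_in(rmA)} \ {ball_in(b4,rmA), free(right)} = {carry(b1,left), robot_in(rmA)}
  ∪ pre   = {carry(b1,left), robot_in(rmA)} ∪ {carry(b4,right), robot_in(rmA)}
          = {carry(b1,left), carry(b4,right), robot_in(rmA)}

== RESULT ==
["carry(b1,left)", "carry(b4,right)", "robot_in(rmA)"]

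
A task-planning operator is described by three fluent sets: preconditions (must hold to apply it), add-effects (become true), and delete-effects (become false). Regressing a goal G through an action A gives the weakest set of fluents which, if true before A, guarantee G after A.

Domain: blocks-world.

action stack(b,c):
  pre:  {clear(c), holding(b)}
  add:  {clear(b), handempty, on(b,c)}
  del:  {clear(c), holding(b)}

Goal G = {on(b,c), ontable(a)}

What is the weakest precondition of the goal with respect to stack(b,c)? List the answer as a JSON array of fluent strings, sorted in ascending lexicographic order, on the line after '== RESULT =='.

Regress:
  G ∩ del = {}  (empty — regression defined)
  G \ add = {on(b,c), ontable(a)} \ {clear(b), handempty, on(b,c)} = {ontable(a)}
  ∪ pre   = {ontable(a)} ∪ {clear(c), holding(b)}
          = {clear(c), holding(b), ontable(a)}

== RESULT ==
["clear(c)", "holding(b)", "ontable(a)"]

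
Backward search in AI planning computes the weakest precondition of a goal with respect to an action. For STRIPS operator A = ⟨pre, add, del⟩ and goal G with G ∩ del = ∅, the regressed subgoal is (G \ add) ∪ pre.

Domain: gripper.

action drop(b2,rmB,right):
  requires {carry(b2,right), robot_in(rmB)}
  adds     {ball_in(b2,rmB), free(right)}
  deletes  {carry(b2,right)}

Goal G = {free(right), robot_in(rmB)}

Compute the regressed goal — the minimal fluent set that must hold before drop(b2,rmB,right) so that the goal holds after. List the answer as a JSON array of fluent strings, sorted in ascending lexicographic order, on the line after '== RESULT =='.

Regress:
  G ∩ del = {}  (empty — regression defined)
  G \ add = {free(right), robot_in(rmB)} \ {ball_in(b2,rmB), free(right)} = {robot_in(rmB)}
  ∪ pre   = {robot_in(rmB)} ∪ {carry(b2,right), robot_in(rmB)}
          = {carry(b2,right), robot_in(rmB)}

== RESULT ==
["carry(b2,right)", "robot_in(rmB)"]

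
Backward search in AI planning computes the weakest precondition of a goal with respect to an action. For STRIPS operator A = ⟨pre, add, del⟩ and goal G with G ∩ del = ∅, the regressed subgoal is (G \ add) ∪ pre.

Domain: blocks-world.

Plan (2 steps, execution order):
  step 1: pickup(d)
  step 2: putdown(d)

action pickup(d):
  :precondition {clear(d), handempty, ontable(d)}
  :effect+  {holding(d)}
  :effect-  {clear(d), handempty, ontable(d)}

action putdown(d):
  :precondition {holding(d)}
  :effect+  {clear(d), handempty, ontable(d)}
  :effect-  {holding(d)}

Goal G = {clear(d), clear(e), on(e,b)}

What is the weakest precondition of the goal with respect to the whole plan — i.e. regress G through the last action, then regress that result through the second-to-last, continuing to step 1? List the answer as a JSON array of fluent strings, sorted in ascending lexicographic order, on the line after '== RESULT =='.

Work backward from the goal:
  through step 2 (putdown(d)): drop {clear(d)}, keep {clear(e), on(e,b)}, require {holding(d)}
    → {clear(e), holding(d), on(e,b)}
  through step 1 (pickup(d)): drop {holding(d)}, keep {clear(e), on(e,b)}, require {clear(d), handempty, ontable(d)}
    → {clear(d), clear(e), handempty, on(e,b), ontable(d)}

== RESULT ==
["clear(d)", "clear(e)", "handempty", "on(e,b)", "ontable(d)"]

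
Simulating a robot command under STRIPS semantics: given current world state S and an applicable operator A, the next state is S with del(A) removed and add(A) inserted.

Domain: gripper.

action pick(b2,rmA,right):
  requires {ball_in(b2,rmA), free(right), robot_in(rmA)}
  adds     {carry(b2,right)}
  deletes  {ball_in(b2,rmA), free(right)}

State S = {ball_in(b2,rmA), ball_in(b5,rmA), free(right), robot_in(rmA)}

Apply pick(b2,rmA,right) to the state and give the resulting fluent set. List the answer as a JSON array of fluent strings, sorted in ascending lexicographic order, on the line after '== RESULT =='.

Compute (S \ del) ∪ add:
  pre ⊆ S: {ball_in(b2,rmA), free(right), robot_in(rmA)} ⊆ S  — applicable
  S \ del = {ball_in(b5,rmA), robot_in(rmA)}
  ∪ add   = {ball_in(b5,rmA), carry(b2,right), robot_in(rmA)}

== RESULT ==
["ball_in(b5,rmA)", "carry(b2,right)", "robot_in(rmA)"]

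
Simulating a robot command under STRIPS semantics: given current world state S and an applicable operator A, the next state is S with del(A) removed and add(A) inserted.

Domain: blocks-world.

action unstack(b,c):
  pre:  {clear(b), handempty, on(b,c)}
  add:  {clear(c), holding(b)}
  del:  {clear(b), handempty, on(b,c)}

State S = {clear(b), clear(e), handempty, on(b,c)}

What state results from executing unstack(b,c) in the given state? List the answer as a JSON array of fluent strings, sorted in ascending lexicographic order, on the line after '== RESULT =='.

Compute (S \ del) ∪ add:
  pre ⊆ S: {clear(b), handempty, on(b,c)} ⊆ S  — applicable
  S \ del = {clear(e)}
  ∪ add   = {clear(c), clear(e), holding(b)}

== RESULT ==
["clear(c)", "clear(e)", "holding(b)"]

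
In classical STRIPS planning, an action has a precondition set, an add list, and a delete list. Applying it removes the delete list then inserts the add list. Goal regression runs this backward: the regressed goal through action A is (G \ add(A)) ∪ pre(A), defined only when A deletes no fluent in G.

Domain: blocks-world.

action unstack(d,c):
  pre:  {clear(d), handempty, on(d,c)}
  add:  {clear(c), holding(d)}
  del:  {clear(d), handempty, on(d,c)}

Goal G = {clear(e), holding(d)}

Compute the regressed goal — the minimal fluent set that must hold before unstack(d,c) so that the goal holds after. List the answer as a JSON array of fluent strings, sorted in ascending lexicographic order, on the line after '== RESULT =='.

Compute (G \ add) ∪ pre:
  G ∩ del = {}  (empty — regression defined)
  G \ add = {clear(e), holding(d)} \ {clear(c), holding(d)} = {clear(e)}
  ∪ pre   = {clear(e)} ∪ {clear(d), handempty, on(d,c)}
          = {clear(d), clear(e), handempty, on(d,c)}

== RESULT ==
["clear(d)", "clear(e)", "handempty", "on(d,c)"]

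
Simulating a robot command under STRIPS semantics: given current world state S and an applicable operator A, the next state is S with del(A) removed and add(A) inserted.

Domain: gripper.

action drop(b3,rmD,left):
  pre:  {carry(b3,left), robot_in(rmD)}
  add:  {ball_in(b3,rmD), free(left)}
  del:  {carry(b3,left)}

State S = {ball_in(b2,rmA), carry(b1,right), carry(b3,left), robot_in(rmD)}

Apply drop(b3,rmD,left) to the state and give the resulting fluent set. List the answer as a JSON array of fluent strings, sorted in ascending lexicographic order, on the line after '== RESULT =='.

Progress:
  pre ⊆ S: {carry(b3,left), robot_in(rmD)} ⊆ S  — applicable
  S \ del = {ball_in(b2,rmA), carry(b1,right), robot_in(rmD)}
  ∪ add   = {ball_in(b2,rmA), ball_in(b3,rmD), carry(b1,right), free(left), robot_in(rmD)}

== RESULT ==
["ball_in(b2,rmA)", "ball_in(b3,rmD)", "carry(b1,right)", "free(left)", "robot_in(rmD)"]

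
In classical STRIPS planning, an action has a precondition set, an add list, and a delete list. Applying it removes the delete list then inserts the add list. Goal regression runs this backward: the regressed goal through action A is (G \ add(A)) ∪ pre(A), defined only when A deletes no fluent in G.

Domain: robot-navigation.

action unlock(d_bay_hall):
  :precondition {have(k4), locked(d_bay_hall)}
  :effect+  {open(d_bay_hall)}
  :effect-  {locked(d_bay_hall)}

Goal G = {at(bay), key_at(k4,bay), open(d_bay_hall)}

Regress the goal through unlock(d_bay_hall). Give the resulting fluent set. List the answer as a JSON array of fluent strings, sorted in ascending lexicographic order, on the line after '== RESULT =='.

Regress:
  G ∩ del = {}  (empty — regression defined)
  G \ add = {at(bay), key_at(k4,bay), open(d_bay_hall)} \ {open(d_bay_hall)} = {at(bay), key_at(k4,bay)}
  ∪ pre   = {at(bay), key_at(k4,bay)} ∪ {have(k4), locked(d_bay_hall)}
          = {at(bay), have(k4), key_at(k4,bay), locked(d_bay_hall)}

== RESULT ==
["at(bay)", "have(k4)", "key_at(k4,bay)", "locked(d_bay_hall)"]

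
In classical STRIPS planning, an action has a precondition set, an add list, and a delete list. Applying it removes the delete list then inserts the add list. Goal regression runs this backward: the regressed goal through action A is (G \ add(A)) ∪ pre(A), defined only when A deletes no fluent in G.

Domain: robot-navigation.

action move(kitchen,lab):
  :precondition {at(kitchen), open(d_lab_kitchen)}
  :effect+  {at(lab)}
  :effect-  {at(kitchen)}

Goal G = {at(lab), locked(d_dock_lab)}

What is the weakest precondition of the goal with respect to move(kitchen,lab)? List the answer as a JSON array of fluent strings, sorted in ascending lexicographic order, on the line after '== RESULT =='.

Regress:
  G ∩ del = {}  (empty — regression defined)
  G \ add = {at(lab), locked(d_dock_lab)} \ {at(lab)} = {locked(d_dock_lab)}
  ∪ pre   = {locked(d_dock_lab)} ∪ {at(kitchen), open(d_lab_kitchen)}
          = {at(kitchen), locked(d_dock_lab), open(d_lab_kitchen)}

== RESULT ==
["at(kitchen)", "locked(d_dock_lab)", "open(d_lab_kitchen)"]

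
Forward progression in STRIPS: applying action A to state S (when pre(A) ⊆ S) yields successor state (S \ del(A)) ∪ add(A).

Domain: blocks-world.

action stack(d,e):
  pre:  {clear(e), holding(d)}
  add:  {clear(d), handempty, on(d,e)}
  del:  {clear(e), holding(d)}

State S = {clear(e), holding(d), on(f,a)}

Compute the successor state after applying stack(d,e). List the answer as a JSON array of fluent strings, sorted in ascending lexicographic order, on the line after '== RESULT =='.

Compute (S \ del) ∪ add:
  pre ⊆ S: {clear(e), holding(d)} ⊆ S  — applicable
  S \ del = {on(f,a)}
  ∪ add   = {clear(d), handempty, on(d,e), on(f,a)}

== RESULT ==
["clear(d)", "handempty", "on(d,e)", "on(f,a)"]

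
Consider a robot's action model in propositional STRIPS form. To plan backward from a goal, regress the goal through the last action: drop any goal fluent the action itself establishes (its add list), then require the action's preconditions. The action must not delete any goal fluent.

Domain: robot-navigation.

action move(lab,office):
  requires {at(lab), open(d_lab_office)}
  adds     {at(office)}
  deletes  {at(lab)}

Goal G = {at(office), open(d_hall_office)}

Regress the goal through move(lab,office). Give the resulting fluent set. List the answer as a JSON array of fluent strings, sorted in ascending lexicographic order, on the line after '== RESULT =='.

Compute (G \ add) ∪ pre:
  G ∩ del = {}  (empty — regression defined)
  G \ add = {at(office), open(d_hall_office)} \ {at(office)} = {open(d_hall_office)}
  ∪ pre   = {open(d_hall_office)} ∪ {at(lab), open(d_lab_office)}
          = {at(lab), open(d_hall_office), open(d_lab_office)}

== RESULT ==
["at(lab)", "open(d_hall_office)", "open(d_lab_office)"]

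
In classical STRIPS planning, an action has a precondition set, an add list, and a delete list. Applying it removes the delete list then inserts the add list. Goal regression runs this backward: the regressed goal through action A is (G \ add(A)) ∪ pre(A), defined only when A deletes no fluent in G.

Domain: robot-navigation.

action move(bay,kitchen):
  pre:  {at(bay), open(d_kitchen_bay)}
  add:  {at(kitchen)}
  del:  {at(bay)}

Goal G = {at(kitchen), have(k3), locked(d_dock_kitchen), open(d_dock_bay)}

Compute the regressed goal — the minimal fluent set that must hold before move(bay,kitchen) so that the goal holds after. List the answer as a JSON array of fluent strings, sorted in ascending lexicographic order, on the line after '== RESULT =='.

Regress:
  G ∩ del = {}  (empty — regression defined)
  G \ add = {at(kitchen), have(k3), locked(d_dock_kitchen), open(d_dock_bay)} \ {at(kitchen)} = {have(k3), locked(d_dock_kitchen), open(d_dock_bay)}
  ∪ pre   = {have(k3), locked(d_dock_kitchen), open(d_dock_bay)} ∪ {at(bay), open(d_kitchen_bay)}
          = {at(bay), have(k3), locked(d_dock_kitchen), open(d_dock_bay), open(d_kitchen_bay)}

== RESULT ==
["at(bay)", "have(k3)", "locked(d_dock_kitchen)", "open(d_dock_bay)", "open(d_kitchen_bay)"]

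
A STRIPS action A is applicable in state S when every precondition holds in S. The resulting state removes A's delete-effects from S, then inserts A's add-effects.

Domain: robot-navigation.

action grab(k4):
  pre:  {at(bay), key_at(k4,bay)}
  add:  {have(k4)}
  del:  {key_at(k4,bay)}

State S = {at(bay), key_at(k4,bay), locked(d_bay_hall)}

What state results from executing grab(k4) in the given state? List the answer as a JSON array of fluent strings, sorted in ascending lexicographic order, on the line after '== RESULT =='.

Compute (S \ del) ∪ add:
  pre ⊆ S: {at(bay), key_at(k4,bay)} ⊆ S  — applicable
  S \ del = {at(bay), locked(d_bay_hall)}
  ∪ add   = {at(bay), have(k4), locked(d_bay_hall)}

== RESULT ==
["at(bay)", "have(k4)", "locked(d_bay_hall)"]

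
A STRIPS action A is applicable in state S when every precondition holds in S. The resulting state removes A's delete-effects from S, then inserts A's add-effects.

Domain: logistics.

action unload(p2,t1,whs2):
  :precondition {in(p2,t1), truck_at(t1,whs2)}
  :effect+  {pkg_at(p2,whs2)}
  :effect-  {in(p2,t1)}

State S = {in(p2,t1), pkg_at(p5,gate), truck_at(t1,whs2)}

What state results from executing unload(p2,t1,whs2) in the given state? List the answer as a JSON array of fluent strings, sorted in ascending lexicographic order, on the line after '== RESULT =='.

Progress:
  pre ⊆ S: {in(p2,t1), truck_at(t1,whs2)} ⊆ S  — applicable
  S \ del = {pkg_at(p5,gate), truck_at(t1,whs2)}
  ∪ add   = {pkg_at(p2,whs2), pkg_at(p5,gate), truck_at(t1,whs2)}

== RESULT ==
["pkg_at(p2,whs2)", "pkg_at(p5,gate)", "truck_at(t1,whs2)"]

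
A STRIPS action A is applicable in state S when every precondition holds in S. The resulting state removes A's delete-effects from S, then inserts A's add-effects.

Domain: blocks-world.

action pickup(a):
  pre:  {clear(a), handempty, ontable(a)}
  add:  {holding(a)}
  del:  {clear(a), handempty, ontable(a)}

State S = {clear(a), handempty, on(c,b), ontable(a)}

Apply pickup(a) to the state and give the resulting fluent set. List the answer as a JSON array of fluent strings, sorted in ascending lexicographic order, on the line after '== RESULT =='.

Compute (S \ del) ∪ add:
  pre ⊆ S: {clear(a), handempty, ontable(a)} ⊆ S  — applicable
  S \ del = {on(c,b)}
  ∪ add   = {holding(a), on(c,b)}

== RESULT ==
["holding(a)", "on(c,b)"]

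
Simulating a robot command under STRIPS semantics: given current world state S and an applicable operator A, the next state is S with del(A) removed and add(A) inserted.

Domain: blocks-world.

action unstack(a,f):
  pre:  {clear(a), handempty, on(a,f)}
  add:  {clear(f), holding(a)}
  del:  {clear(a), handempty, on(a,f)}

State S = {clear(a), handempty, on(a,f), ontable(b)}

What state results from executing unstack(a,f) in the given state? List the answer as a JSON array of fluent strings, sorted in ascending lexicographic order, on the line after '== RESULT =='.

Compute (S \ del) ∪ add:
  pre ⊆ S: {clear(a), handempty, on(a,f)} ⊆ S  — applicable
  S \ del = {ontable(b)}
  ∪ add   = {clear(f), holding(a), ontable(b)}

== RESULT ==
["clear(f)", "holding(a)", "ontable(b)"]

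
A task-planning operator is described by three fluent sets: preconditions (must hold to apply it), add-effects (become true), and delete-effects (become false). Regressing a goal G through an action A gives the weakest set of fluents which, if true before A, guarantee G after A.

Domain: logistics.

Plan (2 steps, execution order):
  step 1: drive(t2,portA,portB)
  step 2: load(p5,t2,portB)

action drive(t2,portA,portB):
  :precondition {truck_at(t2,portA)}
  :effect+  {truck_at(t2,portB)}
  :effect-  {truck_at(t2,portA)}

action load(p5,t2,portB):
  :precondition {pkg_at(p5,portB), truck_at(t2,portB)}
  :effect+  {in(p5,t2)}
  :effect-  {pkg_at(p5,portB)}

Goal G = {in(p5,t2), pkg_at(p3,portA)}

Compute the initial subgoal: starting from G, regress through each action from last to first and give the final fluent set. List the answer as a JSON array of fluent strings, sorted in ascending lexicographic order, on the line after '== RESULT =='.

Work backward from the goal:
  through step 2 (load(p5,t2,portB)): drop {in(p5,t2)}, keep {pkg_at(p3,portA)}, require {pkg_at(p5,portB), truck_at(t2,portB)}
    → {pkg_at(p3,portA), pkg_at(p5,portB), truck_at(t2,portB)}
  through step 1 (drive(t2,portA,portB)): drop {truck_at(t2,portB)}, keep {pkg_at(p3,portA), pkg_at(p5,portB)}, require {truck_at(t2,portA)}
    → {pkg_at(p3,portA), pkg_at(p5,portB), truck_at(t2,portA)}

== RESULT ==
["pkg_at(p3,portA)", "pkg_at(p5,portB)", "truck_at(t2,portA)"]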